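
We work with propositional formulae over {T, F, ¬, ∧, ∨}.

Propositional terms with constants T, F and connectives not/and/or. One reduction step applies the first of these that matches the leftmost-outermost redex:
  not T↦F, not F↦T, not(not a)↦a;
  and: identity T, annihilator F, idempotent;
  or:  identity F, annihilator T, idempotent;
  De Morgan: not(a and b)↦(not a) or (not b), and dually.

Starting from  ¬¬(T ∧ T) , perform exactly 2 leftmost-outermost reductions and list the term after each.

Answer: after 2 steps: T

Derivation:
  start: ¬¬(T ∧ T)
  [1] T ∧ T
  [2] T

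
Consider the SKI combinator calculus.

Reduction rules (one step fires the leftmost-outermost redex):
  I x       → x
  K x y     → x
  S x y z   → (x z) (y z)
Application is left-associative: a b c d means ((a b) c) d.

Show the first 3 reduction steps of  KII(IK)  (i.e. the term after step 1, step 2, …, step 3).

  start: KII(IK)
  [1] I(IK)
  [2] IK
  [3] K

Answer: after 3 steps: K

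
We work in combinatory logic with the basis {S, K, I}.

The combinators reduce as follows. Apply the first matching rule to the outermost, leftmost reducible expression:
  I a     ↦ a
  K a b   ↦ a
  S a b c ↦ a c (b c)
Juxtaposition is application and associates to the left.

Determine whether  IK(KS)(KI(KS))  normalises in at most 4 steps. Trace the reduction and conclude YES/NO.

  start: IK(KS)(KI(KS))
  [1] K(KS)(KI(KS))
  [2] KS

Answer: YES — reaches normal form KS in 2 ≤ 4 steps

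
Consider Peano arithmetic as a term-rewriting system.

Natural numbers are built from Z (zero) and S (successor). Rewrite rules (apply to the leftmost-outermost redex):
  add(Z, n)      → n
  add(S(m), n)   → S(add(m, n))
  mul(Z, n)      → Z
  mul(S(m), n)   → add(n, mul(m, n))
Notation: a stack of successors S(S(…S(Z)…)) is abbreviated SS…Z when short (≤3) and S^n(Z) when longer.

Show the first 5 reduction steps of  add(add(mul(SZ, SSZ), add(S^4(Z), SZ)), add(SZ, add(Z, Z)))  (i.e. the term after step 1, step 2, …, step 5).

Answer: after 5 steps: S(add(add(S(add(Z, mul(Z, SSZ))), add(S^4(Z), SZ)), add(SZ, add(Z, Z))))

Working:
  start: add(add(mul(SZ, SSZ), add(S^4(Z), SZ)), add(SZ, add(Z, Z)))
  [1] add(add(add(SSZ, mul(Z, SSZ)), add(S^4(Z), SZ)), add(SZ, add(Z, Z)))
  [2] add(add(S(add(SZ, mul(Z, SSZ))), add(S^4(Z), SZ)), add(SZ, add(Z, Z)))
  [3] add(S(add(add(SZ, mul(Z, SSZ)), add(S^4(Z), SZ))), add(SZ, add(Z, Z)))
  [4] S(add(add(add(SZ, mul(Z, SSZ)), add(S^4(Z), SZ)), add(SZ, add(Z, Z))))
  [5] S(add(add(S(add(Z, mul(Z, SSZ))), add(S^4(Z), SZ)), add(SZ, add(Z, Z))))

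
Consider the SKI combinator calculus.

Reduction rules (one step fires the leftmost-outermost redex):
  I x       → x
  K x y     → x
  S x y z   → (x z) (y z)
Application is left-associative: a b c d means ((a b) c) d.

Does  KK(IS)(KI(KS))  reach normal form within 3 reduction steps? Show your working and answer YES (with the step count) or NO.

Answer: YES — reaches normal form KI in 2 ≤ 3 steps

Working:
  start: KK(IS)(KI(KS))
  [1] K(KI(KS))
  [2] KI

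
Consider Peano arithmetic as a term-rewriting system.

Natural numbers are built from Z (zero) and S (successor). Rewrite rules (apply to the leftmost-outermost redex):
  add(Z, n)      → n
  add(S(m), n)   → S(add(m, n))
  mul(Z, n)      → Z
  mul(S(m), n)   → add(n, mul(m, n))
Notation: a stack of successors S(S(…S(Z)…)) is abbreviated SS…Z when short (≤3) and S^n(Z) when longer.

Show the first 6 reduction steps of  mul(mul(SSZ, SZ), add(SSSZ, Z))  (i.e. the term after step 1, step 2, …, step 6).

  start: mul(mul(SSZ, SZ), add(SSSZ, Z))
  step 1: mul(add(SZ, mul(SZ, SZ)), add(SSSZ, Z))
  step 2: mul(S(add(Z, mul(SZ, SZ))), add(SSSZ, Z))
  step 3: add(add(SSSZ, Z), mul(add(Z, mul(SZ, SZ)), add(SSSZ, Z)))
  step 4: add(S(add(SSZ, Z)), mul(add(Z, mul(SZ, SZ)), add(SSSZ, Z)))
  step 5: S(add(add(SSZ, Z), mul(add(Z, mul(SZ, SZ)), add(SSSZ, Z))))
  step 6: S(add(S(add(SZ, Z)), mul(add(Z, mul(SZ, SZ)), add(SSSZ, Z))))

Answer: after 6 steps: S(add(S(add(SZ, Z)), mul(add(Z, mul(SZ, SZ)), add(SSSZ, Z))))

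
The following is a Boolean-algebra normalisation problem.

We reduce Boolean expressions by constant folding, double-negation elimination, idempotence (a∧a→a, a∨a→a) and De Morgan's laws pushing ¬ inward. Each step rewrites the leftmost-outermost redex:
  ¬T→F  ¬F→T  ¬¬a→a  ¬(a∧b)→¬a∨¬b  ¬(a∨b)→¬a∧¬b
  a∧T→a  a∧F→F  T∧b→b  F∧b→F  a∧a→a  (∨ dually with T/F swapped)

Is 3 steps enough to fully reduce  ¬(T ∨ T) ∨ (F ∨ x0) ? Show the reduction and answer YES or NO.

Answer: NO — after 3 steps the term is F ∨ (F ∨ x0), not yet normal

Derivation:
  start: ¬(T ∨ T) ∨ (F ∨ x0)
  [1] (¬T ∧ ¬T) ∨ (F ∨ x0)
  [2] ¬T ∨ (F ∨ x0)
  [3] F ∨ (F ∨ x0)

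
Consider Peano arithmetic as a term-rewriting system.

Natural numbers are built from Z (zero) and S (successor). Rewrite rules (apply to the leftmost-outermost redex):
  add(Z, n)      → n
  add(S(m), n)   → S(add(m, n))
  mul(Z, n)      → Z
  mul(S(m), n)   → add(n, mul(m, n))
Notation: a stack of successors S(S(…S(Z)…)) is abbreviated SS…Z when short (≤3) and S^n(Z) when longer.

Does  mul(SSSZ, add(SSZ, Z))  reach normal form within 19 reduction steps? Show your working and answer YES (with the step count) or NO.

  start: mul(SSSZ, add(SSZ, Z))
  step 1: add(add(SSZ, Z), mul(SSZ, add(SSZ, Z)))
  step 2: add(S(add(SZ, Z)), mul(SSZ, add(SSZ, Z)))
  step 3: S(add(add(SZ, Z), mul(SSZ, add(SSZ, Z))))
  step 4: S(add(S(add(Z, Z)), mul(SSZ, add(SSZ, Z))))
  step 5: S(S(add(add(Z, Z), mul(SSZ, add(SSZ, Z)))))
  step 6: S(S(add(Z, mul(SSZ, add(SSZ, Z)))))
  step 7: S(S(mul(SSZ, add(SSZ, Z))))
  step 8: S(S(add(add(SSZ, Z), mul(SZ, add(SSZ, Z)))))
  step 9: S(S(add(S(add(SZ, Z)), mul(SZ, add(SSZ, Z)))))
  step 10: S(S(S(add(add(SZ, Z), mul(SZ, add(SSZ, Z))))))
  step 11: S(S(S(add(S(add(Z, Z)), mul(SZ, add(SSZ, Z))))))
  step 12: S(S(S(S(add(add(Z, Z), mul(SZ, add(SSZ, Z)))))))
  step 13: S(S(S(S(add(Z, mul(SZ, add(SSZ, Z)))))))
  step 14: S(S(S(S(mul(SZ, add(SSZ, Z))))))
  step 15: S(S(S(S(add(add(SSZ, Z), mul(Z, add(SSZ, Z)))))))
  step 16: S(S(S(S(add(S(add(SZ, Z)), mul(Z, add(SSZ, Z)))))))
  step 17: S(S(S(S(S(add(add(SZ, Z), mul(Z, add(SSZ, Z))))))))
  step 18: S(S(S(S(S(add(S(add(Z, Z)), mul(Z, add(SSZ, Z))))))))
  step 19: S(S(S(S(S(S(add(add(Z, Z), mul(Z, add(SSZ, Z)))))))))

Answer: NO — after 19 steps the term is S(S(S(S(S(S(add(add(Z, Z), mul(Z, add(SSZ, Z))))))))), not yet normal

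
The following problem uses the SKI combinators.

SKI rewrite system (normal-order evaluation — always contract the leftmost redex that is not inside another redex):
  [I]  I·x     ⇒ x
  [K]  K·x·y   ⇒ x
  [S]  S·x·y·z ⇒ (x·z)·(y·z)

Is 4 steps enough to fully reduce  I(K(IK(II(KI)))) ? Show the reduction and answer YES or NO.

Answer: YES — reaches normal form K(K(KI)) in 4 ≤ 4 steps

Working:
  start: I(K(IK(II(KI))))
  →1  K(IK(II(KI)))
  →2  K(K(II(KI)))
  →3  K(K(I(KI)))
  →4  K(K(KI))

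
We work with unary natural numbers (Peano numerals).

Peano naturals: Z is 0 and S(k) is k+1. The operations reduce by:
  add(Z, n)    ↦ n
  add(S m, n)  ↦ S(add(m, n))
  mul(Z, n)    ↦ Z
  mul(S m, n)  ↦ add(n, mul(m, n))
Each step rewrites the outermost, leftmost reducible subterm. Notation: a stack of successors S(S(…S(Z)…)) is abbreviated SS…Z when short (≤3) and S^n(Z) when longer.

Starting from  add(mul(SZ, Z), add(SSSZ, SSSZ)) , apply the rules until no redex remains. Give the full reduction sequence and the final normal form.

Answer: normal form = S^6(Z)  (in 8 steps)

Reduction:
  start: add(mul(SZ, Z), add(SSSZ, SSSZ))
  [1] add(add(Z, mul(Z, Z)), add(SSSZ, SSSZ))
  [2] add(mul(Z, Z), add(SSSZ, SSSZ))
  [3] add(Z, add(SSSZ, SSSZ))
  [4] add(SSSZ, SSSZ)
  [5] S(add(SSZ, SSSZ))
  [6] S(S(add(SZ, SSSZ)))
  [7] S(S(S(add(Z, SSSZ))))
  [8] S^6(Z)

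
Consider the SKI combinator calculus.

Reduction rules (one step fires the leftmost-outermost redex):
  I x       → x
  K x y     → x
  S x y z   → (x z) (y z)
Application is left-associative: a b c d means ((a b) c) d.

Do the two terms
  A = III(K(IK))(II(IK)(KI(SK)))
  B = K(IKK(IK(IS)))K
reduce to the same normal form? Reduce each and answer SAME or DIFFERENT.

Answer: SAME — A ⇓ K, B ⇓ K

Derivation:
Term A:
  start: III(K(IK))(II(IK)(KI(SK)))
  →1  II(K(IK))(II(IK)(KI(SK)))
  →2  I(K(IK))(II(IK)(KI(SK)))
  →3  K(IK)(II(IK)(KI(SK)))
  →4  IK
  →5  K

Term B:
  start: K(IKK(IK(IS)))K
  →1  IKK(IK(IS))
  →2  KK(IK(IS))
  →3  K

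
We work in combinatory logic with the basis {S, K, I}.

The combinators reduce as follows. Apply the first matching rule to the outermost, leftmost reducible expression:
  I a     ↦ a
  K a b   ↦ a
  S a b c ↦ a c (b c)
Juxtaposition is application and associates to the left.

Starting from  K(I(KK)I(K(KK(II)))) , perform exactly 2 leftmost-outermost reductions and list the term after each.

Answer: after 2 steps: K(K(K(KK(II))))

Working:
  start: K(I(KK)I(K(KK(II))))
  [1] K(KKI(K(KK(II))))
  [2] K(K(K(KK(II))))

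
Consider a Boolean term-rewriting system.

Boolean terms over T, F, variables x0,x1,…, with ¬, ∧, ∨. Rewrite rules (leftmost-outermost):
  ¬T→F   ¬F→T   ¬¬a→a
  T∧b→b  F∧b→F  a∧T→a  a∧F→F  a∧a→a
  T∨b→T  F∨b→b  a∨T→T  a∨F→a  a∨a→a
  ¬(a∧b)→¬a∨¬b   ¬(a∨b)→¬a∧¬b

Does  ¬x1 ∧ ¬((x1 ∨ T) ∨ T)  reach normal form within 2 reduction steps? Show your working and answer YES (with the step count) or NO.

  start: ¬x1 ∧ ¬((x1 ∨ T) ∨ T)
  step 1: ¬x1 ∧ (¬(x1 ∨ T) ∧ ¬T)
  step 2: ¬x1 ∧ ((¬x1 ∧ ¬T) ∧ ¬T)

Answer: NO — after 2 steps the term is ¬x1 ∧ ((¬x1 ∧ ¬T) ∧ ¬T), not yet normal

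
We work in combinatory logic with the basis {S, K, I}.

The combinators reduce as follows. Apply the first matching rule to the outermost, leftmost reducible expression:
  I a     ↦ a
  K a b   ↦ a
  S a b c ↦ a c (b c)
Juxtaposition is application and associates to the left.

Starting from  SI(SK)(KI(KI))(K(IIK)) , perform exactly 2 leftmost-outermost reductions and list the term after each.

  start: SI(SK)(KI(KI))(K(IIK))
  →1  I(KI(KI))(SK(KI(KI)))(K(IIK))
  →2  KI(KI)(SK(KI(KI)))(K(IIK))

Answer: after 2 steps: KI(KI)(SK(KI(KI)))(K(IIK))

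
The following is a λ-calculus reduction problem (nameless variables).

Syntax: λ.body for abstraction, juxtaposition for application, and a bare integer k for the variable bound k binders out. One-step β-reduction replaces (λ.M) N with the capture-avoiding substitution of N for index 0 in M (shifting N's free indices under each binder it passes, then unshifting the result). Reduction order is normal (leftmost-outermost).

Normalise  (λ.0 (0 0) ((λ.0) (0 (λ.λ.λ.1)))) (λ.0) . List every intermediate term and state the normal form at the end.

  start: (λ.0 (0 0) ((λ.0) (0 (λ.λ.λ.1)))) (λ.0)
  step 1: (λ.0) ((λ.0) (λ.0)) ((λ.0) ((λ.0) (λ.λ.λ.1)))
  step 2: (λ.0) (λ.0) ((λ.0) ((λ.0) (λ.λ.λ.1)))
  step 3: (λ.0) ((λ.0) ((λ.0) (λ.λ.λ.1)))
  step 4: (λ.0) ((λ.0) (λ.λ.λ.1))
  step 5: (λ.0) (λ.λ.λ.1)
  step 6: λ.λ.λ.1

Answer: normal form = λ.λ.λ.1  (in 6 steps)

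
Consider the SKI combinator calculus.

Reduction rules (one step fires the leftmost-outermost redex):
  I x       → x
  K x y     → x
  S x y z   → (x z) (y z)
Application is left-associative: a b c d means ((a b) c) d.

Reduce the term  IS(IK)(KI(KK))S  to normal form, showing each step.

Answer: normal form = S  (in 4 steps)

Working:
  start: IS(IK)(KI(KK))S
  step 1: S(IK)(KI(KK))S
  step 2: IKS(KI(KK)S)
  step 3: KS(KI(KK)S)
  step 4: S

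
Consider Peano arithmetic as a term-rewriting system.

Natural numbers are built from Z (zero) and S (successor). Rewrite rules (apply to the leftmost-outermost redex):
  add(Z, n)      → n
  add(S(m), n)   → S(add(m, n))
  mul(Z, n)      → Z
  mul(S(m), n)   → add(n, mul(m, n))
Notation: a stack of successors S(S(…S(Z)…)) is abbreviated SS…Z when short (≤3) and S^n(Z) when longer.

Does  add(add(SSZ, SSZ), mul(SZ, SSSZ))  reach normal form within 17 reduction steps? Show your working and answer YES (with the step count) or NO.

  start: add(add(SSZ, SSZ), mul(SZ, SSSZ))
  [1] add(S(add(SZ, SSZ)), mul(SZ, SSSZ))
  [2] S(add(add(SZ, SSZ), mul(SZ, SSSZ)))
  [3] S(add(S(add(Z, SSZ)), mul(SZ, SSSZ)))
  [4] S(S(add(add(Z, SSZ), mul(SZ, SSSZ))))
  [5] S(S(add(SSZ, mul(SZ, SSSZ))))
  [6] S(S(S(add(SZ, mul(SZ, SSSZ)))))
  [7] S(S(S(S(add(Z, mul(SZ, SSSZ))))))
  [8] S(S(S(S(mul(SZ, SSSZ)))))
  [9] S(S(S(S(add(SSSZ, mul(Z, SSSZ))))))
  [10] S(S(S(S(S(add(SSZ, mul(Z, SSSZ)))))))
  [11] S(S(S(S(S(S(add(SZ, mul(Z, SSSZ))))))))
  [12] S(S(S(S(S(S(S(add(Z, mul(Z, SSSZ)))))))))
  [13] S(S(S(S(S(S(S(mul(Z, SSSZ))))))))
  [14] S^7(Z)

Answer: YES — reaches normal form S^7(Z) in 14 ≤ 17 steps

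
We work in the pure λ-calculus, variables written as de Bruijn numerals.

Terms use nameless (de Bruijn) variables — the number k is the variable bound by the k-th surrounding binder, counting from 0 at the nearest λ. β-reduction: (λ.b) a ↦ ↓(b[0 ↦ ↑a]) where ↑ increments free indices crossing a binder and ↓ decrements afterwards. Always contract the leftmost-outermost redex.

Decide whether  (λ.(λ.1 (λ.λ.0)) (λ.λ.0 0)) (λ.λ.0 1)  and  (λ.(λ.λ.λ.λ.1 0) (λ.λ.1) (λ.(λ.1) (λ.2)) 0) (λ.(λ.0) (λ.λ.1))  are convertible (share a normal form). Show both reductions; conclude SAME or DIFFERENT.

Answer: DIFFERENT — A ⇓ λ.0 (λ.λ.0), B ⇓ λ.λ.λ.1

Working:
Term A:
  start: (λ.(λ.1 (λ.λ.0)) (λ.λ.0 0)) (λ.λ.0 1)
  step 1: (λ.(λ.λ.0 1) (λ.λ.0)) (λ.λ.0 0)
  step 2: (λ.λ.0 1) (λ.λ.0)
  step 3: λ.0 (λ.λ.0)

Term B:
  start: (λ.(λ.λ.λ.λ.1 0) (λ.λ.1) (λ.(λ.1) (λ.2)) 0) (λ.(λ.0) (λ.λ.1))
  step 1: (λ.λ.λ.λ.1 0) (λ.λ.1) (λ.(λ.1) (λ.λ.(λ.0) (λ.λ.1))) (λ.(λ.0) (λ.λ.1))
  step 2: (λ.λ.λ.1 0) (λ.(λ.1) (λ.λ.(λ.0) (λ.λ.1))) (λ.(λ.0) (λ.λ.1))
  step 3: (λ.λ.1 0) (λ.(λ.0) (λ.λ.1))
  step 4: λ.(λ.(λ.0) (λ.λ.1)) 0
  step 5: λ.(λ.0) (λ.λ.1)
  step 6: λ.λ.λ.1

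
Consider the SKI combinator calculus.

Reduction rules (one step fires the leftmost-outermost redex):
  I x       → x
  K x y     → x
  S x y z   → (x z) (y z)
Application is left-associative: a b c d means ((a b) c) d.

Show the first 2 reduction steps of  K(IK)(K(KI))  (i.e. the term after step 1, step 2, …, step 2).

Answer: after 2 steps: K

Working:
  start: K(IK)(K(KI))
  →1  IK
  →2  K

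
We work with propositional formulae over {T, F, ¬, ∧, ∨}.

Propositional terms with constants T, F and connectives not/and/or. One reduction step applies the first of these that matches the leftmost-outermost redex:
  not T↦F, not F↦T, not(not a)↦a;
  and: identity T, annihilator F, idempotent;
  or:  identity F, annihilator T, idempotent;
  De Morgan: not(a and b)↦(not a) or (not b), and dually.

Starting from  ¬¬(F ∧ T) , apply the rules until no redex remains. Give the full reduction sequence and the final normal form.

  start: ¬¬(F ∧ T)
  step 1: F ∧ T
  step 2: F

Answer: normal form = F  (in 2 steps)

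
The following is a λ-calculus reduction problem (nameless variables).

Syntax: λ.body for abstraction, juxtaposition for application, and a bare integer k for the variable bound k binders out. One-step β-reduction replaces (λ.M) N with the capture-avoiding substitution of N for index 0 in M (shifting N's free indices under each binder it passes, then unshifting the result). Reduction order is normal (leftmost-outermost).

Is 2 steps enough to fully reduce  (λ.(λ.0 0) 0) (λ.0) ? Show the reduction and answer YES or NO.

Answer: NO — after 2 steps the term is (λ.0) (λ.0), not yet normal

Derivation:
  start: (λ.(λ.0 0) 0) (λ.0)
  step 1: (λ.0 0) (λ.0)
  step 2: (λ.0) (λ.0)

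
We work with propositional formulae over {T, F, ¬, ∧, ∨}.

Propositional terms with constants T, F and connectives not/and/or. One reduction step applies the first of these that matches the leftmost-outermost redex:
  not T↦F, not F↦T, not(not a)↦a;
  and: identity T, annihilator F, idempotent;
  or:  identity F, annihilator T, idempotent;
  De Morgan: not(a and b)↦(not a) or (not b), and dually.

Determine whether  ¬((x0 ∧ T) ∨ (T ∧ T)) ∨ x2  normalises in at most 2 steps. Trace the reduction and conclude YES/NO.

Answer: NO — after 2 steps the term is ((¬x0 ∨ ¬T) ∧ ¬(T ∧ T)) ∨ x2, not yet normal

Reduction:
  start: ¬((x0 ∧ T) ∨ (T ∧ T)) ∨ x2
  step 1: (¬(x0 ∧ T) ∧ ¬(T ∧ T)) ∨ x2
  step 2: ((¬x0 ∨ ¬T) ∧ ¬(T ∧ T)) ∨ x2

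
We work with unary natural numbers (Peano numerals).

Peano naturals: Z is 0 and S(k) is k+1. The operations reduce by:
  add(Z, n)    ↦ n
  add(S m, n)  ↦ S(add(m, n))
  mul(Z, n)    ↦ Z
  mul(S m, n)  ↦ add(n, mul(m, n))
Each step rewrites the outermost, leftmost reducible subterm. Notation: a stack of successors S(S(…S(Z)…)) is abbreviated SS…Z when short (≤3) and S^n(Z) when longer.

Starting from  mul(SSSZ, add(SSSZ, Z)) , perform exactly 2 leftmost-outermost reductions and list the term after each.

  start: mul(SSSZ, add(SSSZ, Z))
  [1] add(add(SSSZ, Z), mul(SSZ, add(SSSZ, Z)))
  [2] add(S(add(SSZ, Z)), mul(SSZ, add(SSSZ, Z)))

Answer: after 2 steps: add(S(add(SSZ, Z)), mul(SSZ, add(SSSZ, Z)))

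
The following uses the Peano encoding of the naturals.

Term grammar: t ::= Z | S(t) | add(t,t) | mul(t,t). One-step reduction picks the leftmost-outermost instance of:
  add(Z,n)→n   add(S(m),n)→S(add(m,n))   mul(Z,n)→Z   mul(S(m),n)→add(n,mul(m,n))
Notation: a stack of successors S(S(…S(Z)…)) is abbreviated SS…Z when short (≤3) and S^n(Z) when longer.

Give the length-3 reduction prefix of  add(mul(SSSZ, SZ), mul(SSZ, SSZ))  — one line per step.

  start: add(mul(SSSZ, SZ), mul(SSZ, SSZ))
  step 1: add(add(SZ, mul(SSZ, SZ)), mul(SSZ, SSZ))
  step 2: add(S(add(Z, mul(SSZ, SZ))), mul(SSZ, SSZ))
  step 3: S(add(add(Z, mul(SSZ, SZ)), mul(SSZ, SSZ)))

Answer: after 3 steps: S(add(add(Z, mul(SSZ, SZ)), mul(SSZ, SSZ)))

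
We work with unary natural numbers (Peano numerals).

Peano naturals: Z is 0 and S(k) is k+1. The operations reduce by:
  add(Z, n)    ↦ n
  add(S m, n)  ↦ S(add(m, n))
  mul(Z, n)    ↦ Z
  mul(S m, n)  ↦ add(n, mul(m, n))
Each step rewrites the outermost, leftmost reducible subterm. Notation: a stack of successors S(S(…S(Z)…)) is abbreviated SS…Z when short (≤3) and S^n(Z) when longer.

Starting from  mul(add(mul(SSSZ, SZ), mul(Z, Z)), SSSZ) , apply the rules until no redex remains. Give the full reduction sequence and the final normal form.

Answer: normal form = S^9(Z)  (in 31 steps)

Working:
  start: mul(add(mul(SSSZ, SZ), mul(Z, Z)), SSSZ)
  [1] mul(add(add(SZ, mul(SSZ, SZ)), mul(Z, Z)), SSSZ)
  [2] mul(add(S(add(Z, mul(SSZ, SZ))), mul(Z, Z)), SSSZ)
  [3] mul(S(add(add(Z, mul(SSZ, SZ)), mul(Z, Z))), SSSZ)
  [4] add(SSSZ, mul(add(add(Z, mul(SSZ, SZ)), mul(Z, Z)), SSSZ))
  [5] S(add(SSZ, mul(add(add(Z, mul(SSZ, SZ)), mul(Z, Z)), SSSZ)))
  [6] S(S(add(SZ, mul(add(add(Z, mul(SSZ, SZ)), mul(Z, Z)), SSSZ))))
  [7] S(S(S(add(Z, mul(add(add(Z, mul(SSZ, SZ)), mul(Z, Z)), SSSZ)))))
  [8] S(S(S(mul(add(add(Z, mul(SSZ, SZ)), mul(Z, Z)), SSSZ))))
  [9] S(S(S(mul(add(mul(SSZ, SZ), mul(Z, Z)), SSSZ))))
  [10] S(S(S(mul(add(add(SZ, mul(SZ, SZ)), mul(Z, Z)), SSSZ))))
  [11] S(S(S(mul(add(S(add(Z, mul(SZ, SZ))), mul(Z, Z)), SSSZ))))
  [12] S(S(S(mul(S(add(add(Z, mul(SZ, SZ)), mul(Z, Z))), SSSZ))))
  [13] S(S(S(add(SSSZ, mul(add(add(Z, mul(SZ, SZ)), mul(Z, Z)), SSSZ)))))
  [14] S(S(S(S(add(SSZ, mul(add(add(Z, mul(SZ, SZ)), mul(Z, Z)), SSSZ))))))
  [15] S(S(S(S(S(add(SZ, mul(add(add(Z, mul(SZ, SZ)), mul(Z, Z)), SSSZ)))))))
  [16] S(S(S(S(S(S(add(Z, mul(add(add(Z, mul(SZ, SZ)), mul(Z, Z)), SSSZ))))))))
  [17] S(S(S(S(S(S(mul(add(add(Z, mul(SZ, SZ)), mul(Z, Z)), SSSZ)))))))
  [18] S(S(S(S(S(S(mul(add(mul(SZ, SZ), mul(Z, Z)), SSSZ)))))))
  [19] S(S(S(S(S(S(mul(add(add(SZ, mul(Z, SZ)), mul(Z, Z)), SSSZ)))))))
  [20] S(S(S(S(S(S(mul(add(S(add(Z, mul(Z, SZ))), mul(Z, Z)), SSSZ)))))))
  [21] S(S(S(S(S(S(mul(S(add(add(Z, mul(Z, SZ)), mul(Z, Z))), SSSZ)))))))
  [22] S(S(S(S(S(S(add(SSSZ, mul(add(add(Z, mul(Z, SZ)), mul(Z, Z)), SSSZ))))))))
  [23] S(S(S(S(S(S(S(add(SSZ, mul(add(add(Z, mul(Z, SZ)), mul(Z, Z)), SSSZ)))))))))
  [24] S(S(S(S(S(S(S(S(add(SZ, mul(add(add(Z, mul(Z, SZ)), mul(Z, Z)), SSSZ))))))))))
  [25] S(S(S(S(S(S(S(S(S(add(Z, mul(add(add(Z, mul(Z, SZ)), mul(Z, Z)), SSSZ)))))))))))
  [26] S(S(S(S(S(S(S(S(S(mul(add(add(Z, mul(Z, SZ)), mul(Z, Z)), SSSZ))))))))))
  [27] S(S(S(S(S(S(S(S(S(mul(add(mul(Z, SZ), mul(Z, Z)), SSSZ))))))))))
  [28] S(S(S(S(S(S(S(S(S(mul(add(Z, mul(Z, Z)), SSSZ))))))))))
  [29] S(S(S(S(S(S(S(S(S(mul(mul(Z, Z), SSSZ))))))))))
  [30] S(S(S(S(S(S(S(S(S(mul(Z, SSSZ))))))))))
  [31] S^9(Z)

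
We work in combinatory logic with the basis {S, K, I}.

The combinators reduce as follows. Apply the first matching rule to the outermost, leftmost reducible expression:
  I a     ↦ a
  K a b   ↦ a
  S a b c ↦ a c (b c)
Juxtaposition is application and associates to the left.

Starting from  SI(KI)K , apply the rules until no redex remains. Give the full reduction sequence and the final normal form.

Answer: normal form = KI  (in 3 steps)

Derivation:
  start: SI(KI)K
  →1  IK(KIK)
  →2  K(KIK)
  →3  KI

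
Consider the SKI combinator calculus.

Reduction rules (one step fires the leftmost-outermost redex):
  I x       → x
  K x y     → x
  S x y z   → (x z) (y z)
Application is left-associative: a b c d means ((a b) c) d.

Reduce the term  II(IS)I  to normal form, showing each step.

Answer: normal form = SI  (in 3 steps)

Derivation:
  start: II(IS)I
  →1  I(IS)I
  →2  ISI
  →3  SI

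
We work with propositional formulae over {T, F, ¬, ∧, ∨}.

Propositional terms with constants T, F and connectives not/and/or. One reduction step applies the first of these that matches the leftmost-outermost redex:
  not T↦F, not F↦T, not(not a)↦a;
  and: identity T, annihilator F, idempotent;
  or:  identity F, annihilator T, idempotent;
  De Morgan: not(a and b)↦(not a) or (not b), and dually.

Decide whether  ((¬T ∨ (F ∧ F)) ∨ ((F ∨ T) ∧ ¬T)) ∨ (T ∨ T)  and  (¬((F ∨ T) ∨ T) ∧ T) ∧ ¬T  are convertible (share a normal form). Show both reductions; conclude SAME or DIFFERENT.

Term A:
  start: ((¬T ∨ (F ∧ F)) ∨ ((F ∨ T) ∧ ¬T)) ∨ (T ∨ T)
  step 1: ((F ∨ (F ∧ F)) ∨ ((F ∨ T) ∧ ¬T)) ∨ (T ∨ T)
  step 2: ((F ∧ F) ∨ ((F ∨ T) ∧ ¬T)) ∨ (T ∨ T)
  step 3: (F ∨ ((F ∨ T) ∧ ¬T)) ∨ (T ∨ T)
  step 4: ((F ∨ T) ∧ ¬T) ∨ (T ∨ T)
  step 5: (T ∧ ¬T) ∨ (T ∨ T)
  step 6: ¬T ∨ (T ∨ T)
  step 7: F ∨ (T ∨ T)
  step 8: T ∨ T
  step 9: T

Term B:
  start: (¬((F ∨ T) ∨ T) ∧ T) ∧ ¬T
  step 1: ¬((F ∨ T) ∨ T) ∧ ¬T
  step 2: (¬(F ∨ T) ∧ ¬T) ∧ ¬T
  step 3: ((¬F ∧ ¬T) ∧ ¬T) ∧ ¬T
  step 4: ((T ∧ ¬T) ∧ ¬T) ∧ ¬T
  step 5: (¬T ∧ ¬T) ∧ ¬T
  step 6: ¬T ∧ ¬T
  step 7: ¬T
  step 8: F

Answer: DIFFERENT — A ⇓ T, B ⇓ F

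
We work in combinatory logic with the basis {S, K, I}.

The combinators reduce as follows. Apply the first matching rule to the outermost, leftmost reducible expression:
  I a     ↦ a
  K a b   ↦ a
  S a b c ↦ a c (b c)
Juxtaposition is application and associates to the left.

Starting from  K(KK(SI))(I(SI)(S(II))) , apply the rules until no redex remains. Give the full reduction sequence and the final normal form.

Answer: normal form = K  (in 2 steps)

Derivation:
  start: K(KK(SI))(I(SI)(S(II)))
  step 1: KK(SI)
  step 2: K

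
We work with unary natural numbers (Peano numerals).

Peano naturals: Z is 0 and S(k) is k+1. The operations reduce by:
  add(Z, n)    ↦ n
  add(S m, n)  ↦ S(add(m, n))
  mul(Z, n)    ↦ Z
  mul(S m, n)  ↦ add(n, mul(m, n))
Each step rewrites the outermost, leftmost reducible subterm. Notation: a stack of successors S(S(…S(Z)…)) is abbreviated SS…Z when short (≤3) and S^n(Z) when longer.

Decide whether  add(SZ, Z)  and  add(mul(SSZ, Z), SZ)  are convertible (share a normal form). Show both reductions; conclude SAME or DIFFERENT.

Term A:
  start: add(SZ, Z)
  [1] S(add(Z, Z))
  [2] SZ

Term B:
  start: add(mul(SSZ, Z), SZ)
  [1] add(add(Z, mul(SZ, Z)), SZ)
  [2] add(mul(SZ, Z), SZ)
  [3] add(add(Z, mul(Z, Z)), SZ)
  [4] add(mul(Z, Z), SZ)
  [5] add(Z, SZ)
  [6] SZ

Answer: SAME — A ⇓ SZ, B ⇓ SZ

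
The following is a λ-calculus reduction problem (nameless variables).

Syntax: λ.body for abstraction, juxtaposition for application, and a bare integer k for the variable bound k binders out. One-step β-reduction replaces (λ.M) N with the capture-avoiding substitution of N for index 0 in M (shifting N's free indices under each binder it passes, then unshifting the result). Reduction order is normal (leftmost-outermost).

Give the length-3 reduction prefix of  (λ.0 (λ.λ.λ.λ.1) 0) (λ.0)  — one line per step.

  start: (λ.0 (λ.λ.λ.λ.1) 0) (λ.0)
  →1  (λ.0) (λ.λ.λ.λ.1) (λ.0)
  →2  (λ.λ.λ.λ.1) (λ.0)
  →3  λ.λ.λ.1

Answer: after 3 steps: λ.λ.λ.1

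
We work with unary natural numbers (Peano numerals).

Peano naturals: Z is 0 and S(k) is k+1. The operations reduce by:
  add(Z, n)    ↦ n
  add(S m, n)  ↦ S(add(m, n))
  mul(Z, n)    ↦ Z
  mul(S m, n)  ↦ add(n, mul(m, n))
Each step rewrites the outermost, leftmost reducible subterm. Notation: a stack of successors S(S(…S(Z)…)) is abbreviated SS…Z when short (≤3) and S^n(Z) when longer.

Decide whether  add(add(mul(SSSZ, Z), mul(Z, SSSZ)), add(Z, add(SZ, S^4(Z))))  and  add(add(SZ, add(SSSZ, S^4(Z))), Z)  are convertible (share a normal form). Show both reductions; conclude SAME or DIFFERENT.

Term A:
  start: add(add(mul(SSSZ, Z), mul(Z, SSSZ)), add(Z, add(SZ, S^4(Z))))
  [1] add(add(add(Z, mul(SSZ, Z)), mul(Z, SSSZ)), add(Z, add(SZ, S^4(Z))))
  [2] add(add(mul(SSZ, Z), mul(Z, SSSZ)), add(Z, add(SZ, S^4(Z))))
  [3] add(add(add(Z, mul(SZ, Z)), mul(Z, SSSZ)), add(Z, add(SZ, S^4(Z))))
  [4] add(add(mul(SZ, Z), mul(Z, SSSZ)), add(Z, add(SZ, S^4(Z))))
  [5] add(add(add(Z, mul(Z, Z)), mul(Z, SSSZ)), add(Z, add(SZ, S^4(Z))))
  [6] add(add(mul(Z, Z), mul(Z, SSSZ)), add(Z, add(SZ, S^4(Z))))
  [7] add(add(Z, mul(Z, SSSZ)), add(Z, add(SZ, S^4(Z))))
  [8] add(mul(Z, SSSZ), add(Z, add(SZ, S^4(Z))))
  [9] add(Z, add(Z, add(SZ, S^4(Z))))
  [10] add(Z, add(SZ, S^4(Z)))
  [11] add(SZ, S^4(Z))
  [12] S(add(Z, S^4(Z)))
  [13] S^5(Z)

Term B:
  start: add(add(SZ, add(SSSZ, S^4(Z))), Z)
  [1] add(S(add(Z, add(SSSZ, S^4(Z)))), Z)
  [2] S(add(add(Z, add(SSSZ, S^4(Z))), Z))
  [3] S(add(add(SSSZ, S^4(Z)), Z))
  [4] S(add(S(add(SSZ, S^4(Z))), Z))
  [5] S(S(add(add(SSZ, S^4(Z)), Z)))
  [6] S(S(add(S(add(SZ, S^4(Z))), Z)))
  [7] S(S(S(add(add(SZ, S^4(Z)), Z))))
  [8] S(S(S(add(S(add(Z, S^4(Z))), Z))))
  [9] S(S(S(S(add(add(Z, S^4(Z)), Z)))))
  [10] S(S(S(S(add(S^4(Z), Z)))))
  [11] S(S(S(S(S(add(SSSZ, Z))))))
  [12] S(S(S(S(S(S(add(SSZ, Z)))))))
  [13] S(S(S(S(S(S(S(add(SZ, Z))))))))
  [14] S(S(S(S(S(S(S(S(add(Z, Z)))))))))
  [15] S^8(Z)

Answer: DIFFERENT — A ⇓ S^5(Z), B ⇓ S^8(Z)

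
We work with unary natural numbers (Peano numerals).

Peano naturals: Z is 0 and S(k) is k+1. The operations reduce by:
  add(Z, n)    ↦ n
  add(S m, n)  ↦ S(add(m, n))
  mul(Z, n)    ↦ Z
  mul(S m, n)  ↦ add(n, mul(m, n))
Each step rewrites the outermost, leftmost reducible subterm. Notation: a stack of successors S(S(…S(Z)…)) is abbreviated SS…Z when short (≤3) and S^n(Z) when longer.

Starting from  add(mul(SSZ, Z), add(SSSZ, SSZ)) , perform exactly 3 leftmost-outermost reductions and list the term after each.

  start: add(mul(SSZ, Z), add(SSSZ, SSZ))
  →1  add(add(Z, mul(SZ, Z)), add(SSSZ, SSZ))
  →2  add(mul(SZ, Z), add(SSSZ, SSZ))
  →3  add(add(Z, mul(Z, Z)), add(SSSZ, SSZ))

Answer: after 3 steps: add(add(Z, mul(Z, Z)), add(SSSZ, SSZ))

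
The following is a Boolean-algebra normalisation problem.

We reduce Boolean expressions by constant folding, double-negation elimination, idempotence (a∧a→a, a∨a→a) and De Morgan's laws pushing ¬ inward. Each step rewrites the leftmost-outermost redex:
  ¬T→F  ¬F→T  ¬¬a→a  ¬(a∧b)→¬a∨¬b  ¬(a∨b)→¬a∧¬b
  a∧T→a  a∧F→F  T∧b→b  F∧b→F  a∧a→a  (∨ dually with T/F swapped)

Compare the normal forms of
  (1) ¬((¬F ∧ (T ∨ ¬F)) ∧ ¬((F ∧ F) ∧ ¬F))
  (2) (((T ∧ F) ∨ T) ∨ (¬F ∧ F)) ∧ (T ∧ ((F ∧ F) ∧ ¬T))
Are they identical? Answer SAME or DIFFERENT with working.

Term A:
  start: ¬((¬F ∧ (T ∨ ¬F)) ∧ ¬((F ∧ F) ∧ ¬F))
  [1] ¬(¬F ∧ (T ∨ ¬F)) ∨ ¬¬((F ∧ F) ∧ ¬F)
  [2] (¬¬F ∨ ¬(T ∨ ¬F)) ∨ ¬¬((F ∧ F) ∧ ¬F)
  [3] (F ∨ ¬(T ∨ ¬F)) ∨ ¬¬((F ∧ F) ∧ ¬F)
  [4] ¬(T ∨ ¬F) ∨ ¬¬((F ∧ F) ∧ ¬F)
  [5] (¬T ∧ ¬¬F) ∨ ¬¬((F ∧ F) ∧ ¬F)
  [6] (F ∧ ¬¬F) ∨ ¬¬((F ∧ F) ∧ ¬F)
  [7] F ∨ ¬¬((F ∧ F) ∧ ¬F)
  [8] ¬¬((F ∧ F) ∧ ¬F)
  [9] (F ∧ F) ∧ ¬F
  [10] F ∧ ¬F
  [11] F

Term B:
  start: (((T ∧ F) ∨ T) ∨ (¬F ∧ F)) ∧ (T ∧ ((F ∧ F) ∧ ¬T))
  [1] (T ∨ (¬F ∧ F)) ∧ (T ∧ ((F ∧ F) ∧ ¬T))
  [2] T ∧ (T ∧ ((F ∧ F) ∧ ¬T))
  [3] T ∧ ((F ∧ F) ∧ ¬T)
  [4] (F ∧ F) ∧ ¬T
  [5] F ∧ ¬T
  [6] F

Answer: SAME — A ⇓ F, B ⇓ F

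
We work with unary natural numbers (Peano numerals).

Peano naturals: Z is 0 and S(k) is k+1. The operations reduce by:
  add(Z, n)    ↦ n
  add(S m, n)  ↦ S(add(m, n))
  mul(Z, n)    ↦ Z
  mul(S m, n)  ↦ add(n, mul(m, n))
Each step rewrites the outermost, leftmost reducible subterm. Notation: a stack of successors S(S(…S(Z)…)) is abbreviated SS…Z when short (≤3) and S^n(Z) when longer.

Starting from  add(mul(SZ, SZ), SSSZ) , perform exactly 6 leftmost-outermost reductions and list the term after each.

Answer: after 6 steps: S^4(Z)

Derivation:
  start: add(mul(SZ, SZ), SSSZ)
  [1] add(add(SZ, mul(Z, SZ)), SSSZ)
  [2] add(S(add(Z, mul(Z, SZ))), SSSZ)
  [3] S(add(add(Z, mul(Z, SZ)), SSSZ))
  [4] S(add(mul(Z, SZ), SSSZ))
  [5] S(add(Z, SSSZ))
  [6] S^4(Z)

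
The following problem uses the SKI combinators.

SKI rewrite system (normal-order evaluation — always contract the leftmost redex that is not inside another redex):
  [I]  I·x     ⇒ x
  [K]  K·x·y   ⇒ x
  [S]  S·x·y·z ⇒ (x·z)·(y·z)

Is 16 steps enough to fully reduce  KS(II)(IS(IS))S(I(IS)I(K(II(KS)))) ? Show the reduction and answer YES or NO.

  start: KS(II)(IS(IS))S(I(IS)I(K(II(KS))))
  →1  S(IS(IS))S(I(IS)I(K(II(KS))))
  →2  IS(IS)(I(IS)I(K(II(KS))))(S(I(IS)I(K(II(KS)))))
  →3  S(IS)(I(IS)I(K(II(KS))))(S(I(IS)I(K(II(KS)))))
  →4  IS(S(I(IS)I(K(II(KS)))))(I(IS)I(K(II(KS)))(S(I(IS)I(K(II(KS))))))
  →5  S(S(I(IS)I(K(II(KS)))))(I(IS)I(K(II(KS)))(S(I(IS)I(K(II(KS))))))
  →6  S(S(ISI(K(II(KS)))))(I(IS)I(K(II(KS)))(S(I(IS)I(K(II(KS))))))
  →7  S(S(SI(K(II(KS)))))(I(IS)I(K(II(KS)))(S(I(IS)I(K(II(KS))))))
  →8  S(S(SI(K(I(KS)))))(I(IS)I(K(II(KS)))(S(I(IS)I(K(II(KS))))))
  →9  S(S(SI(K(KS))))(I(IS)I(K(II(KS)))(S(I(IS)I(K(II(KS))))))
  →10  S(S(SI(K(KS))))(ISI(K(II(KS)))(S(I(IS)I(K(II(KS))))))
  →11  S(S(SI(K(KS))))(SI(K(II(KS)))(S(I(IS)I(K(II(KS))))))
  →12  S(S(SI(K(KS))))(I(S(I(IS)I(K(II(KS)))))(K(II(KS))(S(I(IS)I(K(II(KS)))))))
  →13  S(S(SI(K(KS))))(S(I(IS)I(K(II(KS))))(K(II(KS))(S(I(IS)I(K(II(KS)))))))
  →14  S(S(SI(K(KS))))(S(ISI(K(II(KS))))(K(II(KS))(S(I(IS)I(K(II(KS)))))))
  →15  S(S(SI(K(KS))))(S(SI(K(II(KS))))(K(II(KS))(S(I(IS)I(K(II(KS)))))))
  →16  S(S(SI(K(KS))))(S(SI(K(I(KS))))(K(II(KS))(S(I(IS)I(K(II(KS)))))))

Answer: NO — after 16 steps the term is S(S(SI(K(KS))))(S(SI(K(I(KS))))(K(II(KS))(S(I(IS)I(K(II(KS))))))), not yet normal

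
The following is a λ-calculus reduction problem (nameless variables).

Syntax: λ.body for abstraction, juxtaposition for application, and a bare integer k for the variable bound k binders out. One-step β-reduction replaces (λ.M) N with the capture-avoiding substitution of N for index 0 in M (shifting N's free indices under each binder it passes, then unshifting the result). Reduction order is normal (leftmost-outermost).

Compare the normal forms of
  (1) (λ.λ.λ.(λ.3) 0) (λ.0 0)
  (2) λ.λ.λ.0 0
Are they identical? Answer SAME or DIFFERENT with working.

Answer: SAME — A ⇓ λ.λ.λ.0 0, B ⇓ λ.λ.λ.0 0

Reduction:
Term A:
  start: (λ.λ.λ.(λ.3) 0) (λ.0 0)
  step 1: λ.λ.(λ.λ.0 0) 0
  step 2: λ.λ.λ.0 0

Term B:
  start: λ.λ.λ.0 0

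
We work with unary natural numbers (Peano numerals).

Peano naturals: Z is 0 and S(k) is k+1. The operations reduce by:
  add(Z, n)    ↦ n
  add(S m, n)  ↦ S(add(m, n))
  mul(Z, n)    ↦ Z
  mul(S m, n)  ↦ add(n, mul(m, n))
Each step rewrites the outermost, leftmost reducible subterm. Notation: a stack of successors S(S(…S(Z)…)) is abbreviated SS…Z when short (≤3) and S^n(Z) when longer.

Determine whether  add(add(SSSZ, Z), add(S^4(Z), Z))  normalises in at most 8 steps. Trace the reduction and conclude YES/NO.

Answer: NO — after 8 steps the term is S(S(S(add(S^4(Z), Z)))), not yet normal

Reduction:
  start: add(add(SSSZ, Z), add(S^4(Z), Z))
  [1] add(S(add(SSZ, Z)), add(S^4(Z), Z))
  [2] S(add(add(SSZ, Z), add(S^4(Z), Z)))
  [3] S(add(S(add(SZ, Z)), add(S^4(Z), Z)))
  [4] S(S(add(add(SZ, Z), add(S^4(Z), Z))))
  [5] S(S(add(S(add(Z, Z)), add(S^4(Z), Z))))
  [6] S(S(S(add(add(Z, Z), add(S^4(Z), Z)))))
  [7] S(S(S(add(Z, add(S^4(Z), Z)))))
  [8] S(S(S(add(S^4(Z), Z))))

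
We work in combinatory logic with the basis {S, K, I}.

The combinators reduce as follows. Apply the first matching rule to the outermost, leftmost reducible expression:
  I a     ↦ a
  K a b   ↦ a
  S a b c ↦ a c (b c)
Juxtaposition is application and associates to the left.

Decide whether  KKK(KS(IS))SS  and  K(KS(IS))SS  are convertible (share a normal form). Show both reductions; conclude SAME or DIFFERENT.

Term A:
  start: KKK(KS(IS))SS
  [1] K(KS(IS))SS
  [2] KS(IS)S
  [3] SS

Term B:
  start: K(KS(IS))SS
  [1] KS(IS)S
  [2] SS

Answer: SAME — A ⇓ SS, B ⇓ SS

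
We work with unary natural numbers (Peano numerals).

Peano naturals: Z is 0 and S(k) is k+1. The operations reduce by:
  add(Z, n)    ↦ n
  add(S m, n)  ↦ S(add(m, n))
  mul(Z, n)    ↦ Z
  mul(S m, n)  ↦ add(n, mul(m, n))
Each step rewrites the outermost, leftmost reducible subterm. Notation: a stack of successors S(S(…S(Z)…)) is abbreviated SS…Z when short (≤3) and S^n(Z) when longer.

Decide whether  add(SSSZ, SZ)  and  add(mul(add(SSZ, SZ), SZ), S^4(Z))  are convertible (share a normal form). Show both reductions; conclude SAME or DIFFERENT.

Answer: DIFFERENT — A ⇓ S^4(Z), B ⇓ S^7(Z)

Reduction:
Term A:
  start: add(SSSZ, SZ)
  step 1: S(add(SSZ, SZ))
  step 2: S(S(add(SZ, SZ)))
  step 3: S(S(S(add(Z, SZ))))
  step 4: S^4(Z)

Term B:
  start: add(mul(add(SSZ, SZ), SZ), S^4(Z))
  step 1: add(mul(S(add(SZ, SZ)), SZ), S^4(Z))
  step 2: add(add(SZ, mul(add(SZ, SZ), SZ)), S^4(Z))
  step 3: add(S(add(Z, mul(add(SZ, SZ), SZ))), S^4(Z))
  step 4: S(add(add(Z, mul(add(SZ, SZ), SZ)), S^4(Z)))
  step 5: S(add(mul(add(SZ, SZ), SZ), S^4(Z)))
  step 6: S(add(mul(S(add(Z, SZ)), SZ), S^4(Z)))
  step 7: S(add(add(SZ, mul(add(Z, SZ), SZ)), S^4(Z)))
  step 8: S(add(S(add(Z, mul(add(Z, SZ), SZ))), S^4(Z)))
  step 9: S(S(add(add(Z, mul(add(Z, SZ), SZ)), S^4(Z))))
  step 10: S(S(add(mul(add(Z, SZ), SZ), S^4(Z))))
  step 11: S(S(add(mul(SZ, SZ), S^4(Z))))
  step 12: S(S(add(add(SZ, mul(Z, SZ)), S^4(Z))))
  step 13: S(S(add(S(add(Z, mul(Z, SZ))), S^4(Z))))
  step 14: S(S(S(add(add(Z, mul(Z, SZ)), S^4(Z)))))
  step 15: S(S(S(add(mul(Z, SZ), S^4(Z)))))
  step 16: S(S(S(add(Z, S^4(Z)))))
  step 17: S^7(Z)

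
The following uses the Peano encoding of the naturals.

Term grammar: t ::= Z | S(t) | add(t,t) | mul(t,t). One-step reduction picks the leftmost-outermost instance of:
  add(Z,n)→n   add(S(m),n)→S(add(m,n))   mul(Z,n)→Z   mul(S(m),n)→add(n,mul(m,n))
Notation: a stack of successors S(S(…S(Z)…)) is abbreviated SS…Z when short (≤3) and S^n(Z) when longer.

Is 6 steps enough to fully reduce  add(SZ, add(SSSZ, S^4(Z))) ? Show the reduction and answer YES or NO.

  start: add(SZ, add(SSSZ, S^4(Z)))
  →1  S(add(Z, add(SSSZ, S^4(Z))))
  →2  S(add(SSSZ, S^4(Z)))
  →3  S(S(add(SSZ, S^4(Z))))
  →4  S(S(S(add(SZ, S^4(Z)))))
  →5  S(S(S(S(add(Z, S^4(Z))))))
  →6  S^8(Z)

Answer: YES — reaches normal form S^8(Z) in 6 ≤ 6 steps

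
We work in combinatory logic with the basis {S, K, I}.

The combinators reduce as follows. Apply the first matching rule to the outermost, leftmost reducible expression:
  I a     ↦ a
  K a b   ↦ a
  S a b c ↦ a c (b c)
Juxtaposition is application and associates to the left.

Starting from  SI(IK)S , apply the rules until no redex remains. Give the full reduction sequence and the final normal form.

Answer: normal form = S(KS)  (in 3 steps)

Derivation:
  start: SI(IK)S
  →1  IS(IKS)
  →2  S(IKS)
  →3  S(KS)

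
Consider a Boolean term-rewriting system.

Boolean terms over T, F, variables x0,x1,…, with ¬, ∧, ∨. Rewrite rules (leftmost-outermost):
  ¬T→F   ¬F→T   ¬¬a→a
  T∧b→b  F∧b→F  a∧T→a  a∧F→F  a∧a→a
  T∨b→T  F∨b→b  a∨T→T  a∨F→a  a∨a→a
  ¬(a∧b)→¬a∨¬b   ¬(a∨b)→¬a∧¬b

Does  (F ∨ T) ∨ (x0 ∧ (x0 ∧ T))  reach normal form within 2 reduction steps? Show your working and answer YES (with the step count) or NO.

Answer: YES — reaches normal form T in 2 ≤ 2 steps

Working:
  start: (F ∨ T) ∨ (x0 ∧ (x0 ∧ T))
  →1  T ∨ (x0 ∧ (x0 ∧ T))
  →2  T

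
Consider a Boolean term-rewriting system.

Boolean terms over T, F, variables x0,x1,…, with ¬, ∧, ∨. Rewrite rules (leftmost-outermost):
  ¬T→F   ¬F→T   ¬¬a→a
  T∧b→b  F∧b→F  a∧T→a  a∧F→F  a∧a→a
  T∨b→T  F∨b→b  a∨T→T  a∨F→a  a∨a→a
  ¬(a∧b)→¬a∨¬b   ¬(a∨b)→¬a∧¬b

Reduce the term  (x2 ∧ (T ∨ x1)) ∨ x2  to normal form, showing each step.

Answer: normal form = x2  (in 3 steps)

Derivation:
  start: (x2 ∧ (T ∨ x1)) ∨ x2
  [1] (x2 ∧ T) ∨ x2
  [2] x2 ∨ x2
  [3] x2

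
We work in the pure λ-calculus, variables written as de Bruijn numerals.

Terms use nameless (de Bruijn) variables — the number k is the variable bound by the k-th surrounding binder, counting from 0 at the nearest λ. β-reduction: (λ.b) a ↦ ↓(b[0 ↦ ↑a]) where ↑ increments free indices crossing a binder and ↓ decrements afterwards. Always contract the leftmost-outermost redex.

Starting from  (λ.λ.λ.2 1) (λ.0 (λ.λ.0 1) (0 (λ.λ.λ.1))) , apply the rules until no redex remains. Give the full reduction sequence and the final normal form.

  start: (λ.λ.λ.2 1) (λ.0 (λ.λ.0 1) (0 (λ.λ.λ.1)))
  →1  λ.λ.(λ.0 (λ.λ.0 1) (0 (λ.λ.λ.1))) 1
  →2  λ.λ.1 (λ.λ.0 1) (1 (λ.λ.λ.1))

Answer: normal form = λ.λ.1 (λ.λ.0 1) (1 (λ.λ.λ.1))  (in 2 steps)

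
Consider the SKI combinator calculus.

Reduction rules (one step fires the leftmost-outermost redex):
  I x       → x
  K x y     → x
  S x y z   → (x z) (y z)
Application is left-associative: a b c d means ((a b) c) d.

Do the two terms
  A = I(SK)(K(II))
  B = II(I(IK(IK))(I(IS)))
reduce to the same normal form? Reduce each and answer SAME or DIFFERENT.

Answer: DIFFERENT — A ⇓ SK(KI), B ⇓ K

Working:
Term A:
  start: I(SK)(K(II))
  [1] SK(K(II))
  [2] SK(KI)

Term B:
  start: II(I(IK(IK))(I(IS)))
  [1] I(I(IK(IK))(I(IS)))
  [2] I(IK(IK))(I(IS))
  [3] IK(IK)(I(IS))
  [4] K(IK)(I(IS))
  [5] IK
  [6] K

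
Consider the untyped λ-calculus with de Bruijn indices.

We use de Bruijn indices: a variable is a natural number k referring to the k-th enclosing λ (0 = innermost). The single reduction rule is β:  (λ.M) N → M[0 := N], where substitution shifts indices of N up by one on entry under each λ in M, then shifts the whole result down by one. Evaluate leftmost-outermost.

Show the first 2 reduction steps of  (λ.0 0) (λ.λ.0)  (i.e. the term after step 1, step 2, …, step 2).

  start: (λ.0 0) (λ.λ.0)
  step 1: (λ.λ.0) (λ.λ.0)
  step 2: λ.0

Answer: after 2 steps: λ.0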